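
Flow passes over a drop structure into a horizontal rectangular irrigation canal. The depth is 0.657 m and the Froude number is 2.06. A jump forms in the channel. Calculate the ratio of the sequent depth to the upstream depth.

Fr₁ = 2.06 (given).
Sequent-depth ratio: y₂/y₁ = ½[√(1 + 8Fr₁²) − 1] = ½[√34.95 − 1] = 2.46.

y₂/y₁ = 2.46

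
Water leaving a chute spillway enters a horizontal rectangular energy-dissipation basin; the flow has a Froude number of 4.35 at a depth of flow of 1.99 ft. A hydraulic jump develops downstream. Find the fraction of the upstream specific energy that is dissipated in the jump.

Fr₁ = 4.35 (given).
By Bélanger, y₂/y₁ = ½[√(1 + 8Fr₁²) − 1] = ½[√152.4 − 1] = 5.67.
y₂ = 5.67 × 1.99 = 11.3 ft.
E₁ = y₁(1 + Fr₁²/2) = 1.99×(1 + 4.35²/2) = 20.8 ft. ΔE = (y₂ − y₁)³/(4y₁y₂) = 8.95 ft. ΔE/E₁ = 8.95/20.8 = 0.430.

ΔE/E₁ = 0.430 (43.0%)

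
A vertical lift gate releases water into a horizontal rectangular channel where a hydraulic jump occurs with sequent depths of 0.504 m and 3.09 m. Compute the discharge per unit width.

q = 5.24 m²/s

For a rectangular channel the momentum equation gives q² = ½·g·y₁·y₂·(y₁ + y₂) = ½×9.81×0.504×3.09×3.59 = 27.5.
q = √27.5 = 5.24 m²/s.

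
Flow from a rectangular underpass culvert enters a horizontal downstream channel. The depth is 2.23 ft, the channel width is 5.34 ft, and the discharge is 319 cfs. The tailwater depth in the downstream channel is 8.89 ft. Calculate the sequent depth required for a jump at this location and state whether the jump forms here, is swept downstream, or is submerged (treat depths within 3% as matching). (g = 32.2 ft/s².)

q = Q/b = 319/5.34 = 59.7 ft²/s; V₁ = q/y₁ = 26.8 ft/s. Fr₁ = V₁/√(g·y₁) = 3.16.
Sequent-depth ratio: y₂/y₁ = ½[√(1 + 8Fr₁²) − 1] = ½[√80.95 − 1] = 4.00.
y₂ = 4.00 × 2.23 = 8.92 ft.
Tailwater y_tw = 8.89 ft: y_tw ≈ y₂, so the jump forms here.

y₂ = 8.92 ft; the jump forms here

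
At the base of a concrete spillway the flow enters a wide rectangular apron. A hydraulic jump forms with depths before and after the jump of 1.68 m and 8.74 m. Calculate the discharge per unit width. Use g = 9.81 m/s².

q = 27.4 m²/s

For a rectangular channel the momentum equation gives q² = ½·g·y₁·y₂·(y₁ + y₂) = ½×9.81×1.68×8.74×10.4 = 750.
q = √750 = 27.4 m²/s.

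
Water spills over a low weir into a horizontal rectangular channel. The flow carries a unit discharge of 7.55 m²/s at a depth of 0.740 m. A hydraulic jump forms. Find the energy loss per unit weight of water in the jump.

V₁ = q/y₁ = 7.55/0.740 = 10.2 m/s. Fr₁ = V₁/√(g·y₁) = 10.2/√(9.81×0.740) = 3.79.
Conjugate-depth relation: y₂/y₁ = ½[√(1 + 8Fr₁²) − 1] = ½[√115.7 − 1] = 4.88.
y₂ = 4.88 × 0.740 = 3.61 m.
Head loss: ΔE = (y₂ − y₁)³/(4y₁y₂) = (3.61 − 0.740)³/(4×0.740×3.61) = 23.6/10.7 = 2.21 m.

ΔE = 2.21 m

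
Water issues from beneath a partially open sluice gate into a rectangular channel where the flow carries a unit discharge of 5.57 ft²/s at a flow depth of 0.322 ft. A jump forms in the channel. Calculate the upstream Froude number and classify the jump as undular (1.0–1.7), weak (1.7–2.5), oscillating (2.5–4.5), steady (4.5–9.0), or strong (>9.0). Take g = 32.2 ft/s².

V₁ = q/y₁ = 5.57/0.322 = 17.3 ft/s. Fr₁ = V₁/√(g·y₁) = 17.3/√(32.2×0.322) = 5.37.
Fr₁ = 5.37 lies in the steady range.

Fr₁ = 5.37; steady jump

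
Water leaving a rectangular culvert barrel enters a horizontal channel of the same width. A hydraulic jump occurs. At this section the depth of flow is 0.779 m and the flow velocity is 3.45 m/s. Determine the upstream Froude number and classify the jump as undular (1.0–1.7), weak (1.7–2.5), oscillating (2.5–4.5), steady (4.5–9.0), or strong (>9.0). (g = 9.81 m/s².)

Fr₁ = 1.25; undular jump

Fr₁ = V₁/√(g·y₁) = 3.45/√(9.81×0.779) = 1.25.
Fr₁ = 1.25 lies in the undular range.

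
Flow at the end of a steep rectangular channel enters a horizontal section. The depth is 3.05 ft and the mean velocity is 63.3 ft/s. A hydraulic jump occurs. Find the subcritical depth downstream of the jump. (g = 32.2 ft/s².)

y₂ = 26.1 ft

Fr₁ = V₁/√(g·y₁) = 63.3/√(32.2×3.05) = 6.39.
From the momentum equation for a rectangular channel, y₂/y₁ = ½[√(1 + 8Fr₁²) − 1] = ½[√327.4 − 1] = 8.55.
y₂ = 8.55 × 3.05 = 26.1 ft.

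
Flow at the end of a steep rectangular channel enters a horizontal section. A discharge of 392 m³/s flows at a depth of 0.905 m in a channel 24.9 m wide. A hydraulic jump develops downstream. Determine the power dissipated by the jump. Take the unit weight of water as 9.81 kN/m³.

P = 34762 kW

q = Q/b = 392/24.9 = 15.7 m²/s; V₁ = q/y₁ = 17.4 m/s. Fr₁ = V₁/√(g·y₁) = 5.84.
Sequent-depth ratio: y₂/y₁ = ½[√(1 + 8Fr₁²) − 1] = ½[√273.7 − 1] = 7.77.
y₂ = 7.77 × 0.905 = 7.03 m.
V₂ = q/y₂ = 15.7/7.03 = 2.24 m/s. E₁ = y₁ + V₁²/2g = 16.3 m; E₂ = y₂ + V₂²/2g = 7.29 m. ΔE = E₁ − E₂ = 9.04 m.
P = γ·Q·ΔE = 9.81 × 392 × 9.04 = 34762 kW.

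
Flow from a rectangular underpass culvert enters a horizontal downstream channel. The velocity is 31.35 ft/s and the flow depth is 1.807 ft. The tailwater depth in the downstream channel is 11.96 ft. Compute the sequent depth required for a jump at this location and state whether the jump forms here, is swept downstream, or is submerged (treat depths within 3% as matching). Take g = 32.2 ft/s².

Fr₁ = V₁/√(g·y₁) = 31.35/√(32.2×1.807) = 4.110.
By Bélanger, y₂/y₁ = ½[√(1 + 8Fr₁²) − 1] = ½[√136.13 − 1] = 5.334.
y₂ = 5.334 × 1.807 = 9.638 ft.
Tailwater y_tw = 11.96 ft: y_tw > y₂, so the jump is submerged.

y₂ = 9.638 ft; the jump is submerged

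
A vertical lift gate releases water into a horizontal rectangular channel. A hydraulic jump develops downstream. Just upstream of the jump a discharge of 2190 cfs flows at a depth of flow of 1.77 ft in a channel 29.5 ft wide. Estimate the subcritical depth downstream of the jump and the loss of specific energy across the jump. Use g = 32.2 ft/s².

y₂ = 13.0 ft; ΔE = 15.5 ft

q = Q/b = 2190/29.5 = 74.2 ft²/s; V₁ = q/y₁ = 41.9 ft/s. Fr₁ = V₁/√(g·y₁) = 5.56.
Bélanger equation: y₂/y₁ = ½[√(1 + 8Fr₁²) − 1] = ½[√247.9 − 1] = 7.37.
y₂ = 7.37 × 1.77 = 13.0 ft.
Head loss: ΔE = (y₂ − y₁)³/(4y₁y₂) = (13.0 − 1.77)³/(4×1.77×13.0) = 1435/92.4 = 15.5 ft.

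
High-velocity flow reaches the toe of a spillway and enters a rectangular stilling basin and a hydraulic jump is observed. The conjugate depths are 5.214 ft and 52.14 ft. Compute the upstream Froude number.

Fr₁ = 7.416

For a rectangular channel the momentum equation gives q² = ½·g·y₁·y₂·(y₁ + y₂) = ½×32.2×5.214×52.14×57.35 = 251033.
q = √251033 = 501.0 ft²/s.
V₁ = q/y₁ = 96.09 ft/s; Fr₁ = V₁/√(g·y₁) = 7.416.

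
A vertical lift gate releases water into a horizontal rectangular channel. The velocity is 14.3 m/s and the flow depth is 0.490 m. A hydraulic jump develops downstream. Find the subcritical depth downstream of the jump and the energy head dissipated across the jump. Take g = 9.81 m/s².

Fr₁ = V₁/√(g·y₁) = 14.3/√(9.81×0.490) = 6.52.
From the momentum equation for a rectangular channel, y₂/y₁ = ½[√(1 + 8Fr₁²) − 1] = ½[√341.3 − 1] = 8.74.
y₂ = 8.74 × 0.490 = 4.28 m.
Head loss: ΔE = (y₂ − y₁)³/(4y₁y₂) = (4.28 − 0.490)³/(4×0.490×4.28) = 54.5/8.39 = 6.49 m.

y₂ = 4.28 m; ΔE = 6.49 m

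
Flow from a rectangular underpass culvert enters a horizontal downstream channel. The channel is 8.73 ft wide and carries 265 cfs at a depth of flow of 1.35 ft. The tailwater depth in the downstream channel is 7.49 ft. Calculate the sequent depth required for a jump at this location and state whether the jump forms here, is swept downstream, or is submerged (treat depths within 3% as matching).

y₂ = 5.87 ft; the jump is submerged

q = Q/b = 265/8.73 = 30.4 ft²/s; V₁ = q/y₁ = 22.5 ft/s. Fr₁ = V₁/√(g·y₁) = 3.41.
From the momentum equation for a rectangular channel, y₂/y₁ = ½[√(1 + 8Fr₁²) − 1] = ½[√94.05 − 1] = 4.35.
y₂ = 4.35 × 1.35 = 5.87 ft.
Tailwater y_tw = 7.49 ft: y_tw > y₂, so the jump is submerged.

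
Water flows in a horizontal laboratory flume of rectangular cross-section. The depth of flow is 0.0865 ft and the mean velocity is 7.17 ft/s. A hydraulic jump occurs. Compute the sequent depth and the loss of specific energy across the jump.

y₂ = 0.484 ft; ΔE = 0.375 ft

Fr₁ = V₁/√(g·y₁) = 7.17/√(32.2×0.0865) = 4.30.
Sequent-depth ratio: y₂/y₁ = ½[√(1 + 8Fr₁²) − 1] = ½[√148.7 − 1] = 5.60.
y₂ = 5.60 × 0.0865 = 0.484 ft.
Head loss: ΔE = (y₂ − y₁)³/(4y₁y₂) = (0.484 − 0.0865)³/(4×0.0865×0.484) = 0.0628/0.167 = 0.375 ft.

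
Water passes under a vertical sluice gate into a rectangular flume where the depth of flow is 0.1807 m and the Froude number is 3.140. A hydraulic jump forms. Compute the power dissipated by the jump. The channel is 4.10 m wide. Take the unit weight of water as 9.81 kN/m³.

Fr₁ = 3.140 (given).
Sequent-depth ratio: y₂/y₁ = ½[√(1 + 8Fr₁²) − 1] = ½[√79.877 − 1] = 3.969.
y₂ = 3.969 × 0.1807 = 0.7171 m.
V₁ = Fr₁·√(g·y₁) = 3.140×√(9.81×0.1807) = 4.181 m/s; q = V₁·y₁ = 0.7554 m²/s. V₂ = q/y₂ = 0.7554/0.7171 = 1.053 m/s. E₁ = y₁ + V₁²/2g = 1.072 m; E₂ = y₂ + V₂²/2g = 0.7737 m. ΔE = E₁ − E₂ = 0.2978 m.
Q = q·b = 0.7554 × 4.10 = 3.097 m³/s. P = γ·Q·ΔE = 9.81 × 3.097 × 0.2978 = 9.049 kW.

P = 9.049 kW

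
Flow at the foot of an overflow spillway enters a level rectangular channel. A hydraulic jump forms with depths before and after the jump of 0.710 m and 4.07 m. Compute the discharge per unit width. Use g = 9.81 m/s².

q = 8.23 m²/s

For a rectangular channel the momentum equation gives q² = ½·g·y₁·y₂·(y₁ + y₂) = ½×9.81×0.710×4.07×4.78 = 67.8.
q = √67.8 = 8.23 m²/s.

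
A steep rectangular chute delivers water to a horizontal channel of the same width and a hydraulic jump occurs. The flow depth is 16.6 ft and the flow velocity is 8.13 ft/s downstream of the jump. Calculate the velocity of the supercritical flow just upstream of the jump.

V₁ = 39.6 ft/s

Fr₂ = V₂/√(g·y₂) = 8.13/√(32.2×16.6) = 0.352.
Since the conjugate-depth ratio holds either way, y₁/y₂ = ½[√(1 + 8Fr₂²) − 1] = ½[√1.989 − 1] = 0.205.
y₁ = 0.205 × 16.6 = 3.41 ft.
V₁ = q/y₁ = 135/3.41 = 39.6 ft/s.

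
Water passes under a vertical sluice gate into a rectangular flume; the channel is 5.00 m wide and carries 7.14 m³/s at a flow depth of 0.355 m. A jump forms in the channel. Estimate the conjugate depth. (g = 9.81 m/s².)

y₂ = 0.919 m

q = Q/b = 7.14/5.00 = 1.43 m²/s; V₁ = q/y₁ = 4.02 m/s. Fr₁ = V₁/√(g·y₁) = 2.16.
By Bélanger, y₂/y₁ = ½[√(1 + 8Fr₁²) − 1] = ½[√38.17 − 1] = 2.59.
y₂ = 2.59 × 0.355 = 0.919 m.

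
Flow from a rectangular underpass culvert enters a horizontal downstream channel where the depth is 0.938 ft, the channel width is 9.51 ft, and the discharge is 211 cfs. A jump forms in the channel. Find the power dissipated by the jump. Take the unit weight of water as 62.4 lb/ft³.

q = Q/b = 211/9.51 = 22.2 ft²/s; V₁ = q/y₁ = 23.7 ft/s. Fr₁ = V₁/√(g·y₁) = 4.30.
Conjugate-depth relation: y₂/y₁ = ½[√(1 + 8Fr₁²) − 1] = ½[√149.2 − 1] = 5.61.
y₂ = 5.61 × 0.938 = 5.26 ft.
V₂ = q/y₂ = 22.2/5.26 = 4.22 ft/s. E₁ = y₁ + V₁²/2g = 9.63 ft; E₂ = y₂ + V₂²/2g = 5.54 ft. ΔE = E₁ − E₂ = 4.09 ft.
P = γ·Q·ΔE/550 = 62.4 × 211 × 4.09 / 550 = 97.9 hp.

P = 97.9 hp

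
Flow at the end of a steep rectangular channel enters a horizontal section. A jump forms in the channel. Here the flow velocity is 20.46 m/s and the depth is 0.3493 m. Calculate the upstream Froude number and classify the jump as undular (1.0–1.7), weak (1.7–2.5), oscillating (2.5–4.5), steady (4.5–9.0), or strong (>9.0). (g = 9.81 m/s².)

Fr₁ = V₁/√(g·y₁) = 20.46/√(9.81×0.3493) = 11.05.
Fr₁ = 11.05 lies in the strong range.

Fr₁ = 11.05; strong jump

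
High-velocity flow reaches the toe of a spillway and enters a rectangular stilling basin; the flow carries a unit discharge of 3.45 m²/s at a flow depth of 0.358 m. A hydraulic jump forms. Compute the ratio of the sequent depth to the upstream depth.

V₁ = q/y₁ = 3.45/0.358 = 9.64 m/s. Fr₁ = V₁/√(g·y₁) = 9.64/√(9.81×0.358) = 5.14.
From the momentum equation for a rectangular channel, y₂/y₁ = ½[√(1 + 8Fr₁²) − 1] = ½[√212.5 − 1] = 6.79.

y₂/y₁ = 6.79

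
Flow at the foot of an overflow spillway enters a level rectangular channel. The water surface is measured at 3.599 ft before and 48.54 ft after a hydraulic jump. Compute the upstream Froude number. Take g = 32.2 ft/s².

For a rectangular channel the momentum equation gives q² = ½·g·y₁·y₂·(y₁ + y₂) = ½×32.2×3.599×48.54×52.14 = 146646.
q = √146646 = 382.9 ft²/s.
V₁ = q/y₁ = 106.4 ft/s; Fr₁ = V₁/√(g·y₁) = 9.884.

Fr₁ = 9.884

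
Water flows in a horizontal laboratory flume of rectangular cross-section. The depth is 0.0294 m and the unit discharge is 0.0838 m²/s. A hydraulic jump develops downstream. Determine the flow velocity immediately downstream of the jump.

V₁ = q/y₁ = 0.0838/0.0294 = 2.85 m/s. Fr₁ = V₁/√(g·y₁) = 2.85/√(9.81×0.0294) = 5.31.
By Bélanger, y₂/y₁ = ½[√(1 + 8Fr₁²) − 1] = ½[√226.4 − 1] = 7.02.
y₂ = 7.02 × 0.0294 = 0.206 m.
V₂ = q/y₂ = 0.0838/0.206 = 0.406 m/s.

V₂ = 0.406 m/s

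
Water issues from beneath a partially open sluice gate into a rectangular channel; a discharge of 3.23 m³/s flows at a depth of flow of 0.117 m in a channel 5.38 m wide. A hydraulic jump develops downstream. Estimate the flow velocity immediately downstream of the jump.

q = Q/b = 3.23/5.38 = 0.600 m²/s; V₁ = q/y₁ = 5.13 m/s. Fr₁ = V₁/√(g·y₁) = 4.79.
Conjugate-depth relation: y₂/y₁ = ½[√(1 + 8Fr₁²) − 1] = ½[√184.5 − 1] = 6.29.
y₂ = 6.29 × 0.117 = 0.736 m.
V₂ = q/y₂ = 0.600/0.736 = 0.816 m/s.

V₂ = 0.816 m/s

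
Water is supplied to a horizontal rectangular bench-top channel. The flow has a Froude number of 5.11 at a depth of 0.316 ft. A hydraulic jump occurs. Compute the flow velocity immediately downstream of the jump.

V₂ = 2.42 ft/s

Fr₁ = 5.11 (given).
From the momentum equation for a rectangular channel, y₂/y₁ = ½[√(1 + 8Fr₁²) − 1] = ½[√209.9 − 1] = 6.74.
y₂ = 6.74 × 0.316 = 2.13 ft.
V₁ = Fr₁·√(g·y₁) = 5.11×√(32.2×0.316) = 16.3 ft/s; q = V₁·y₁ = 5.15 ft²/s.
V₂ = q/y₂ = 5.15/2.13 = 2.42 ft/s.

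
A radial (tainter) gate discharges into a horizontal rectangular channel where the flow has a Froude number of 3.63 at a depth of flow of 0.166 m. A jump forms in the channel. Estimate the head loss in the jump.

Fr₁ = 3.63 (given).
By Bélanger, y₂/y₁ = ½[√(1 + 8Fr₁²) − 1] = ½[√106.4 − 1] = 4.66.
y₂ = 4.66 × 0.166 = 0.773 m.
Head loss: ΔE = (y₂ − y₁)³/(4y₁y₂) = (0.773 − 0.166)³/(4×0.166×0.773) = 0.224/0.513 = 0.436 m.

ΔE = 0.436 m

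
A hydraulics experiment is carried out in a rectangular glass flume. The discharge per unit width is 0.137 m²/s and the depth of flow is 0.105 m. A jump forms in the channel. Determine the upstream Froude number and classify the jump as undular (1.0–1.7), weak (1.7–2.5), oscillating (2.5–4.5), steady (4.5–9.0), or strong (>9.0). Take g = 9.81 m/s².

Fr₁ = 1.29; undular jump

V₁ = q/y₁ = 0.137/0.105 = 1.30 m/s. Fr₁ = V₁/√(g·y₁) = 1.30/√(9.81×0.105) = 1.29.
Fr₁ = 1.29 lies in the undular range.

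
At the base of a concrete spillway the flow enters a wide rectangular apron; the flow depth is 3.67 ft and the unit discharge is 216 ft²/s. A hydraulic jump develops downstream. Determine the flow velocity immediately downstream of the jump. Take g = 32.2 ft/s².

V₂ = 8.21 ft/s

V₁ = q/y₁ = 216/3.67 = 58.9 ft/s. Fr₁ = V₁/√(g·y₁) = 58.9/√(32.2×3.67) = 5.41.
Conjugate-depth relation: y₂/y₁ = ½[√(1 + 8Fr₁²) − 1] = ½[√235.5 − 1] = 7.17.
y₂ = 7.17 × 3.67 = 26.3 ft.
V₂ = q/y₂ = 216/26.3 = 8.21 ft/s.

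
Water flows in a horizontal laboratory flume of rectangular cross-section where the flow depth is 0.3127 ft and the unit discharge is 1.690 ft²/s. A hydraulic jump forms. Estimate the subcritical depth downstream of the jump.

V₁ = q/y₁ = 1.690/0.3127 = 5.405 ft/s. Fr₁ = V₁/√(g·y₁) = 5.405/√(32.2×0.3127) = 1.703.
From the momentum equation for a rectangular channel, y₂/y₁ = ½[√(1 + 8Fr₁²) − 1] = ½[√24.207 − 1] = 1.960.
y₂ = 1.960 × 0.3127 = 0.6129 ft.

y₂ = 0.6129 ft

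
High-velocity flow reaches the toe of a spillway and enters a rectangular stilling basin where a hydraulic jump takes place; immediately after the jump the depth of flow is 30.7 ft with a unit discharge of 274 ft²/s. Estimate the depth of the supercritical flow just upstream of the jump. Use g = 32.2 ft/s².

y₁ = 4.34 ft

V₂ = q/y₂ = 274/30.7 = 8.93 ft/s; Fr₂ = V₂/√(g·y₂) = 0.284.
Since the conjugate-depth ratio holds either way, y₁/y₂ = ½[√(1 + 8Fr₂²) − 1] = ½[√1.645 − 1] = 0.141.
y₁ = 0.141 × 30.7 = 4.34 ft.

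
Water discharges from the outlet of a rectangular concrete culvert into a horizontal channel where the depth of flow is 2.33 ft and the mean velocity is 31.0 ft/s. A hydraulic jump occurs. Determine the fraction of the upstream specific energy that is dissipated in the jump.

ΔE/E₁ = 0.340 (34.0%)

Fr₁ = V₁/√(g·y₁) = 31.0/√(32.2×2.33) = 3.58.
From the momentum equation for a rectangular channel, y₂/y₁ = ½[√(1 + 8Fr₁²) − 1] = ½[√103.5 − 1] = 4.59.
y₂ = 4.59 × 2.33 = 10.7 ft.
E₁ = y₁ + V₁²/2g = 17.3 ft. ΔE = (y₂ − y₁)³/(4y₁y₂) = 5.86 ft. ΔE/E₁ = 5.86/17.3 = 0.340.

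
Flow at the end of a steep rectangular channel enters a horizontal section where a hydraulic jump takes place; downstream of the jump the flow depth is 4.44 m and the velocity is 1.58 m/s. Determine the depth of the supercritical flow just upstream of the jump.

y₁ = 0.461 m

Fr₂ = V₂/√(g·y₂) = 1.58/√(9.81×4.44) = 0.239.
From the momentum equation (using Fr₂), y₁/y₂ = ½[√(1 + 8Fr₂²) − 1] = ½[√1.459 − 1] = 0.104.
y₁ = 0.104 × 4.44 = 0.461 m.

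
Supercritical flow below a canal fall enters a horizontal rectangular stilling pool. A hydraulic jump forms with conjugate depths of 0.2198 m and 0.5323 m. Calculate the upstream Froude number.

Fr₁ = 2.036

For a rectangular channel the momentum equation gives q² = ½·g·y₁·y₂·(y₁ + y₂) = ½×9.81×0.2198×0.5323×0.7521 = 0.4316.
q = √0.4316 = 0.6570 m²/s.
V₁ = q/y₁ = 2.989 m/s; Fr₁ = V₁/√(g·y₁) = 2.036.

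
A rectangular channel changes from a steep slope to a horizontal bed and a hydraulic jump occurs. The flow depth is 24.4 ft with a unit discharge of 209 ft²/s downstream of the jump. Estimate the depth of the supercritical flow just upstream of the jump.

V₂ = q/y₂ = 209/24.4 = 8.57 ft/s; Fr₂ = V₂/√(g·y₂) = 0.306.
The Bélanger relation is symmetric: y₁/y₂ = ½[√(1 + 8Fr₂²) − 1] = ½[√1.747 − 1] = 0.161.
y₁ = 0.161 × 24.4 = 3.93 ft.

y₁ = 3.93 ft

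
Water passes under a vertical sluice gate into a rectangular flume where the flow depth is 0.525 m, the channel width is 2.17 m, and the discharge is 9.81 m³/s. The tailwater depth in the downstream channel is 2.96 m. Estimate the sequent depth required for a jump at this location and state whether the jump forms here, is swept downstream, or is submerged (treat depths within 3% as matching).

q = Q/b = 9.81/2.17 = 4.52 m²/s; V₁ = q/y₁ = 8.61 m/s. Fr₁ = V₁/√(g·y₁) = 3.79.
Sequent-depth ratio: y₂/y₁ = ½[√(1 + 8Fr₁²) − 1] = ½[√116.2 − 1] = 4.89.
y₂ = 4.89 × 0.525 = 2.57 m.
Tailwater y_tw = 2.96 m: y_tw > y₂, so the jump is submerged.

y₂ = 2.57 m; the jump is submerged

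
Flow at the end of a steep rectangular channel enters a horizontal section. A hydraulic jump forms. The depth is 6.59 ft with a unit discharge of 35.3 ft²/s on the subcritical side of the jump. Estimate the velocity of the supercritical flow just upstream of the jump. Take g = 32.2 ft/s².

V₂ = q/y₂ = 35.3/6.59 = 5.36 ft/s; Fr₂ = V₂/√(g·y₂) = 0.368.
From the momentum equation (using Fr₂), y₁/y₂ = ½[√(1 + 8Fr₂²) − 1] = ½[√2.082 − 1] = 0.221.
y₁ = 0.221 × 6.59 = 1.46 ft.
V₁ = q/y₁ = 35.3/1.46 = 24.2 ft/s.

V₁ = 24.2 ft/s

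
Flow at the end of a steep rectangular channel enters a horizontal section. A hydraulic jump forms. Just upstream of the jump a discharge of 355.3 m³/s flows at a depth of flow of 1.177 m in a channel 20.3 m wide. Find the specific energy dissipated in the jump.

ΔE = 5.382 m

q = Q/b = 355.3/20.3 = 17.50 m²/s; V₁ = q/y₁ = 14.87 m/s. Fr₁ = V₁/√(g·y₁) = 4.376.
From the momentum equation for a rectangular channel, y₂/y₁ = ½[√(1 + 8Fr₁²) − 1] = ½[√154.21 − 1] = 5.709.
y₂ = 5.709 × 1.177 = 6.720 m.
Head loss: ΔE = (y₂ − y₁)³/(4y₁y₂) = (6.720 − 1.177)³/(4×1.177×6.720) = 170.3/31.64 = 5.382 m.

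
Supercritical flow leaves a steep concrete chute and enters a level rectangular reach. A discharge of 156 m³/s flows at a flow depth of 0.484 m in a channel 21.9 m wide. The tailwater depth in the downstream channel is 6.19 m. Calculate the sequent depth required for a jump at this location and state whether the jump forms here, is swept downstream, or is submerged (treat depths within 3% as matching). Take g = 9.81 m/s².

y₂ = 4.39 m; the jump is submerged

q = Q/b = 156/21.9 = 7.12 m²/s; V₁ = q/y₁ = 14.7 m/s. Fr₁ = V₁/√(g·y₁) = 6.75.
Conjugate-depth relation: y₂/y₁ = ½[√(1 + 8Fr₁²) − 1] = ½[√366.0 − 1] = 9.07.
y₂ = 9.07 × 0.484 = 4.39 m.
Tailwater y_tw = 6.19 m: y_tw > y₂, so the jump is submerged.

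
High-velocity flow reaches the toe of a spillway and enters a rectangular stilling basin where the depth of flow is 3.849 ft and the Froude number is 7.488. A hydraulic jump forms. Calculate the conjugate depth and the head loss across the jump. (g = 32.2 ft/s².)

y₂ = 38.88 ft; ΔE = 71.82 ft

Fr₁ = 7.488 (given).
By Bélanger, y₂/y₁ = ½[√(1 + 8Fr₁²) − 1] = ½[√449.56 − 1] = 10.10.
y₂ = 10.10 × 3.849 = 38.88 ft.
V₁ = Fr₁·√(g·y₁) = 7.488×√(32.2×3.849) = 83.36 ft/s; q = V₁·y₁ = 320.9 ft²/s. V₂ = q/y₂ = 320.9/38.88 = 8.252 ft/s. E₁ = y₁ + V₁²/2g = 111.8 ft; E₂ = y₂ + V₂²/2g = 39.94 ft. ΔE = E₁ − E₂ = 71.82 ft.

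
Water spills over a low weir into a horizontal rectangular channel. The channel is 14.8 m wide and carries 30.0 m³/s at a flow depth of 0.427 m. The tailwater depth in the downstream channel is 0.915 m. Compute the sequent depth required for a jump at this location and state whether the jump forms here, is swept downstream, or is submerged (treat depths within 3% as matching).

y₂ = 1.20 m; the jump is swept downstream

q = Q/b = 30.0/14.8 = 2.03 m²/s; V₁ = q/y₁ = 4.75 m/s. Fr₁ = V₁/√(g·y₁) = 2.32.
From the momentum equation for a rectangular channel, y₂/y₁ = ½[√(1 + 8Fr₁²) − 1] = ½[√44.04 − 1] = 2.82.
y₂ = 2.82 × 0.427 = 1.20 m.
Tailwater y_tw = 0.915 m: y_tw < y₂, so the jump is swept downstream.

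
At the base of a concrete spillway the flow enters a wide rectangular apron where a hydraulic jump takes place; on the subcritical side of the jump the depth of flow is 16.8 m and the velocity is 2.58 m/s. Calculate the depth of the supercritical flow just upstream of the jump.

y₁ = 1.26 m

Fr₂ = V₂/√(g·y₂) = 2.58/√(9.81×16.8) = 0.201.
The Bélanger relation is symmetric: y₁/y₂ = ½[√(1 + 8Fr₂²) − 1] = ½[√1.323 − 1] = 0.0751.
y₁ = 0.0751 × 16.8 = 1.26 m.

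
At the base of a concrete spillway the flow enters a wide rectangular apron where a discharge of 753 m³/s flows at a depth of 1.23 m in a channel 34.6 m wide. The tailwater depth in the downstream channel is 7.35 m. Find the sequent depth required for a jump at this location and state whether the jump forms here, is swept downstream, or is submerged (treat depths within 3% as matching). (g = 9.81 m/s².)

q = Q/b = 753/34.6 = 21.8 m²/s; V₁ = q/y₁ = 17.7 m/s. Fr₁ = V₁/√(g·y₁) = 5.09.
Bélanger equation: y₂/y₁ = ½[√(1 + 8Fr₁²) − 1] = ½[√208.6 − 1] = 6.72.
y₂ = 6.72 × 1.23 = 8.27 m.
Tailwater y_tw = 7.35 m: y_tw < y₂, so the jump is swept downstream.

y₂ = 8.27 m; the jump is swept downstream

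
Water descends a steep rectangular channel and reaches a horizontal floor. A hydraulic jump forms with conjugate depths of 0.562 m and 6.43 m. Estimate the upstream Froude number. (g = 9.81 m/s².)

Fr₁ = 8.44

For a rectangular channel the momentum equation gives q² = ½·g·y₁·y₂·(y₁ + y₂) = ½×9.81×0.562×6.43×6.99 = 124.
q = √124 = 11.1 m²/s.
V₁ = q/y₁ = 19.8 m/s; Fr₁ = V₁/√(g·y₁) = 8.44.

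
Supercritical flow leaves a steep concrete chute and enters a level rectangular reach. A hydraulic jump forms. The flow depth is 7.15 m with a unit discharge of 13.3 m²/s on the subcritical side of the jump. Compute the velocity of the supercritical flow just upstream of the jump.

V₂ = q/y₂ = 13.3/7.15 = 1.86 m/s; Fr₂ = V₂/√(g·y₂) = 0.222.
Since the conjugate-depth ratio holds either way, y₁/y₂ = ½[√(1 + 8Fr₂²) − 1] = ½[√1.395 − 1] = 0.0905.
y₁ = 0.0905 × 7.15 = 0.647 m.
V₁ = q/y₁ = 13.3/0.647 = 20.6 m/s.

V₁ = 20.6 m/s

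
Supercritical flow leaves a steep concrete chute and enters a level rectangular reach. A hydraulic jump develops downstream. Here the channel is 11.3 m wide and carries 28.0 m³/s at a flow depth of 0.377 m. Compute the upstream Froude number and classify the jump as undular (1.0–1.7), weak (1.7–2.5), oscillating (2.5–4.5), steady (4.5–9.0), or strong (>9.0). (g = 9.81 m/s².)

Fr₁ = 3.42; oscillating jump

q = Q/b = 28.0/11.3 = 2.48 m²/s; V₁ = q/y₁ = 6.57 m/s. Fr₁ = V₁/√(g·y₁) = 3.42.
Fr₁ = 3.42 lies in the oscillating range.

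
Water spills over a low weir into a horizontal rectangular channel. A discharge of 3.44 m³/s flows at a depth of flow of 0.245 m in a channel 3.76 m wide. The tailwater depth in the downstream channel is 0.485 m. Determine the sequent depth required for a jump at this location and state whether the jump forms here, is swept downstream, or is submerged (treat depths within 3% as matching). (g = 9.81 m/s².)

y₂ = 0.721 m; the jump is swept downstream

q = Q/b = 3.44/3.76 = 0.915 m²/s; V₁ = q/y₁ = 3.73 m/s. Fr₁ = V₁/√(g·y₁) = 2.41.
Conjugate-depth relation: y₂/y₁ = ½[√(1 + 8Fr₁²) − 1] = ½[√47.42 − 1] = 2.94.
y₂ = 2.94 × 0.245 = 0.721 m.
Tailwater y_tw = 0.485 m: y_tw < y₂, so the jump is swept downstream.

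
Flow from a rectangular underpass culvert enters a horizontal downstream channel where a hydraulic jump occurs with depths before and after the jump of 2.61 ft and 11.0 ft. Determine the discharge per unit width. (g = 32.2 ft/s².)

q = 79.3 ft²/s

For a rectangular channel the momentum equation gives q² = ½·g·y₁·y₂·(y₁ + y₂) = ½×32.2×2.61×11.0×13.6 = 6291.
q = √6291 = 79.3 ft²/s.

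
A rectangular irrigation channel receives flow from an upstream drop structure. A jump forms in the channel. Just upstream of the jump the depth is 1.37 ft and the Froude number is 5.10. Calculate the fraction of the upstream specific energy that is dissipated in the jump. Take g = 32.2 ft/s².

ΔE/E₁ = 0.499 (49.9%)

Fr₁ = 5.10 (given).
Sequent-depth ratio: y₂/y₁ = ½[√(1 + 8Fr₁²) − 1] = ½[√209.1 − 1] = 6.73.
y₂ = 6.73 × 1.37 = 9.22 ft.
E₁ = y₁(1 + Fr₁²/2) = 1.37×(1 + 5.10²/2) = 19.2 ft. ΔE = (y₂ − y₁)³/(4y₁y₂) = 9.57 ft. ΔE/E₁ = 9.57/19.2 = 0.499.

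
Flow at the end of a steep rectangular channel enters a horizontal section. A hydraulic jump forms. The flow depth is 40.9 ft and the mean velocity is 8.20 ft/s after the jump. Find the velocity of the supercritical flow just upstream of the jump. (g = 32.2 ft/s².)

V₁ = 87.8 ft/s

Fr₂ = V₂/√(g·y₂) = 8.20/√(32.2×40.9) = 0.226.
Applying the sequent-depth relation in reverse, y₁/y₂ = ½[√(1 + 8Fr₂²) − 1] = ½[√1.408 − 1] = 0.0934.
y₁ = 0.0934 × 40.9 = 3.82 ft.
V₁ = q/y₁ = 335/3.82 = 87.8 ft/s.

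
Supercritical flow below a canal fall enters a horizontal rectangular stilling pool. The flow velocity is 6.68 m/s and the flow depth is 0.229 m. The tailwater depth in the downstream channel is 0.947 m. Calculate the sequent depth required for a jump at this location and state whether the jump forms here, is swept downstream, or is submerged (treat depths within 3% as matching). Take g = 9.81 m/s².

Fr₁ = V₁/√(g·y₁) = 6.68/√(9.81×0.229) = 4.46.
Sequent-depth ratio: y₂/y₁ = ½[√(1 + 8Fr₁²) − 1] = ½[√159.9 − 1] = 5.82.
y₂ = 5.82 × 0.229 = 1.33 m.
Tailwater y_tw = 0.947 m: y_tw < y₂, so the jump is swept downstream.

y₂ = 1.33 m; the jump is swept downstream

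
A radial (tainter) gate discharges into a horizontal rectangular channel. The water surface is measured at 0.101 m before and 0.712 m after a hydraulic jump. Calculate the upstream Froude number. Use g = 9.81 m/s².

For a rectangular channel the momentum equation gives q² = ½·g·y₁·y₂·(y₁ + y₂) = ½×9.81×0.101×0.712×0.813 = 0.287.
q = √0.287 = 0.536 m²/s.
V₁ = q/y₁ = 5.30 m/s; Fr₁ = V₁/√(g·y₁) = 5.33.

Fr₁ = 5.33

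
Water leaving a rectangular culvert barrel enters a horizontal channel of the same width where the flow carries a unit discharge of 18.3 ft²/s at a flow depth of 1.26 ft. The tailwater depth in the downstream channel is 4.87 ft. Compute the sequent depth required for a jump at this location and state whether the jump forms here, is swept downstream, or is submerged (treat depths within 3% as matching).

y₂ = 3.48 ft; the jump is submerged

V₁ = q/y₁ = 18.3/1.26 = 14.5 ft/s. Fr₁ = V₁/√(g·y₁) = 14.5/√(32.2×1.26) = 2.28.
Bélanger equation: y₂/y₁ = ½[√(1 + 8Fr₁²) − 1] = ½[√42.59 − 1] = 2.76.
y₂ = 2.76 × 1.26 = 3.48 ft.
Tailwater y_tw = 4.87 ft: y_tw > y₂, so the jump is submerged.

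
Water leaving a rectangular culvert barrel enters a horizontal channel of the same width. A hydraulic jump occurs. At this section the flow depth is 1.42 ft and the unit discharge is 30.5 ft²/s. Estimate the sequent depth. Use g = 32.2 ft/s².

V₁ = q/y₁ = 30.5/1.42 = 21.5 ft/s. Fr₁ = V₁/√(g·y₁) = 21.5/√(32.2×1.42) = 3.18.
Conjugate-depth relation: y₂/y₁ = ½[√(1 + 8Fr₁²) − 1] = ½[√81.72 − 1] = 4.02.
y₂ = 4.02 × 1.42 = 5.71 ft.

y₂ = 5.71 ft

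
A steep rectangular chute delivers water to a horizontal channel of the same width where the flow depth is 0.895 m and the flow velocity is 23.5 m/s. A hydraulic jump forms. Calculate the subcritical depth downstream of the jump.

Fr₁ = V₁/√(g·y₁) = 23.5/√(9.81×0.895) = 7.93.
Sequent-depth ratio: y₂/y₁ = ½[√(1 + 8Fr₁²) − 1] = ½[√504.2 − 1] = 10.7.
y₂ = 10.7 × 0.895 = 9.60 m.

y₂ = 9.60 m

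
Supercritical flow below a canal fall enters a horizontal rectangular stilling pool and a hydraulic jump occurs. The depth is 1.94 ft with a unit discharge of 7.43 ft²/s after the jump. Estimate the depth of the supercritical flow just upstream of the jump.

y₁ = 0.676 ft

V₂ = q/y₂ = 7.43/1.94 = 3.83 ft/s; Fr₂ = V₂/√(g·y₂) = 0.485.
From the momentum equation (using Fr₂), y₁/y₂ = ½[√(1 + 8Fr₂²) − 1] = ½[√2.878 − 1] = 0.348.
y₁ = 0.348 × 1.94 = 0.676 ft.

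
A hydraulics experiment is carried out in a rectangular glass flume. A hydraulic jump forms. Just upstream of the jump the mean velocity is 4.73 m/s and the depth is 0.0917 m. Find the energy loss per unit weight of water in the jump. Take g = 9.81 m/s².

Fr₁ = V₁/√(g·y₁) = 4.73/√(9.81×0.0917) = 4.99.
Sequent-depth ratio: y₂/y₁ = ½[√(1 + 8Fr₁²) − 1] = ½[√200.0 − 1] = 6.57.
y₂ = 6.57 × 0.0917 = 0.603 m.
q = V₁·y₁ = 4.73 × 0.0917 = 0.434 m²/s. V₂ = q/y₂ = 0.434/0.603 = 0.720 m/s. E₁ = y₁ + V₁²/2g = 1.23 m; E₂ = y₂ + V₂²/2g = 0.629 m. ΔE = E₁ − E₂ = 0.603 m.

ΔE = 0.603 m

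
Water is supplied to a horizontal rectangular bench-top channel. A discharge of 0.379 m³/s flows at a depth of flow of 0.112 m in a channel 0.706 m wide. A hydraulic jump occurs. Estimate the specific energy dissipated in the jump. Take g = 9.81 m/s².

q = Q/b = 0.379/0.706 = 0.537 m²/s; V₁ = q/y₁ = 4.79 m/s. Fr₁ = V₁/√(g·y₁) = 4.57.
By Bélanger, y₂/y₁ = ½[√(1 + 8Fr₁²) − 1] = ½[√168.3 − 1] = 5.99.
y₂ = 5.99 × 0.112 = 0.670 m.
V₂ = q/y₂ = 0.537/0.670 = 0.801 m/s. E₁ = y₁ + V₁²/2g = 1.28 m; E₂ = y₂ + V₂²/2g = 0.703 m. ΔE = E₁ − E₂ = 0.580 m.

ΔE = 0.580 m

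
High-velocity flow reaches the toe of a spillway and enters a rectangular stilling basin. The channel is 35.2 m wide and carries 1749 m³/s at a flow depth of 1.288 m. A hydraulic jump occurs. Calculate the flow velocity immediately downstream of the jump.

q = Q/b = 1749/35.2 = 49.69 m²/s; V₁ = q/y₁ = 38.58 m/s. Fr₁ = V₁/√(g·y₁) = 10.85.
Conjugate-depth relation: y₂/y₁ = ½[√(1 + 8Fr₁²) − 1] = ½[√943.25 − 1] = 14.86.
y₂ = 14.86 × 1.288 = 19.13 m.
V₂ = q/y₂ = 49.69/19.13 = 2.597 m/s.

V₂ = 2.597 m/s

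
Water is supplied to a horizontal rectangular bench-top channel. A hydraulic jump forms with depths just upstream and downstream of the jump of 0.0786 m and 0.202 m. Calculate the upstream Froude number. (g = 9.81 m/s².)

Fr₁ = 2.14

For a rectangular channel the momentum equation gives q² = ½·g·y₁·y₂·(y₁ + y₂) = ½×9.81×0.0786×0.202×0.281 = 0.0219.
q = √0.0219 = 0.148 m²/s.
V₁ = q/y₁ = 1.88 m/s; Fr₁ = V₁/√(g·y₁) = 2.14.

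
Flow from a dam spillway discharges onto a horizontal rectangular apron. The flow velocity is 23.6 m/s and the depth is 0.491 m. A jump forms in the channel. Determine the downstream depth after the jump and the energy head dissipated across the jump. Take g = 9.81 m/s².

y₂ = 7.23 m; ΔE = 21.5 m

Fr₁ = V₁/√(g·y₁) = 23.6/√(9.81×0.491) = 10.8.
Bélanger equation: y₂/y₁ = ½[√(1 + 8Fr₁²) − 1] = ½[√926.0 − 1] = 14.7.
y₂ = 14.7 × 0.491 = 7.23 m.
q = V₁·y₁ = 23.6 × 0.491 = 11.6 m²/s. V₂ = q/y₂ = 11.6/7.23 = 1.60 m/s. E₁ = y₁ + V₁²/2g = 28.9 m; E₂ = y₂ + V₂²/2g = 7.36 m. ΔE = E₁ − E₂ = 21.5 m.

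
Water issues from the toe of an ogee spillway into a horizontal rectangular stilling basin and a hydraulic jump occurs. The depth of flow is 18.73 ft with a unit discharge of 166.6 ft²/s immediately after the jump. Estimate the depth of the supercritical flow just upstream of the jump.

V₂ = q/y₂ = 166.6/18.73 = 8.895 ft/s; Fr₂ = V₂/√(g·y₂) = 0.3622.
The Bélanger relation is symmetric: y₁/y₂ = ½[√(1 + 8Fr₂²) − 1] = ½[√2.0495 − 1] = 0.2158.
y₁ = 0.2158 × 18.73 = 4.042 ft.

y₁ = 4.042 ft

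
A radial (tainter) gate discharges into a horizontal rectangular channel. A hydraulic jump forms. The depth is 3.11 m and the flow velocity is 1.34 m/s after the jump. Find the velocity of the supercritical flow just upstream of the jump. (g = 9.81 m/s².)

Fr₂ = V₂/√(g·y₂) = 1.34/√(9.81×3.11) = 0.243.
Since the conjugate-depth ratio holds either way, y₁/y₂ = ½[√(1 + 8Fr₂²) − 1] = ½[√1.471 − 1] = 0.106.
y₁ = 0.106 × 3.11 = 0.331 m.
V₁ = q/y₁ = 4.17/0.331 = 12.6 m/s.

V₁ = 12.6 m/s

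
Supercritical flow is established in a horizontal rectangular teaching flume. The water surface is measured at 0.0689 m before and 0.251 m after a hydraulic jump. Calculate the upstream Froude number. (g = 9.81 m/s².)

Fr₁ = 2.91

For a rectangular channel the momentum equation gives q² = ½·g·y₁·y₂·(y₁ + y₂) = ½×9.81×0.0689×0.251×0.320 = 0.0271.
q = √0.0271 = 0.165 m²/s.
V₁ = q/y₁ = 2.39 m/s; Fr₁ = V₁/√(g·y₁) = 2.91.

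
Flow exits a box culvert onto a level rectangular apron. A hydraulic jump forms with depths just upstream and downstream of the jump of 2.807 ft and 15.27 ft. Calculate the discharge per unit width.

For a rectangular channel the momentum equation gives q² = ½·g·y₁·y₂·(y₁ + y₂) = ½×32.2×2.807×15.27×18.08 = 12475.
q = √12475 = 111.7 ft²/s.

q = 111.7 ft²/s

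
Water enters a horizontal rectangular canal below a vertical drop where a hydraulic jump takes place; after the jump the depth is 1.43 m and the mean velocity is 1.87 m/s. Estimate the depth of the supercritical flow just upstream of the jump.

y₁ = 0.522 m

Fr₂ = V₂/√(g·y₂) = 1.87/√(9.81×1.43) = 0.499.
The Bélanger relation is symmetric: y₁/y₂ = ½[√(1 + 8Fr₂²) − 1] = ½[√2.994 − 1] = 0.365.
y₁ = 0.365 × 1.43 = 0.522 m.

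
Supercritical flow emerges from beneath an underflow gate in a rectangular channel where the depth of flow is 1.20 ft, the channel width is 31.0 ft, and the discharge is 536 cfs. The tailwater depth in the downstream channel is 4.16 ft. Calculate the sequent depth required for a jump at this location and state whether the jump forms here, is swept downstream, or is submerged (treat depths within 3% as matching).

y₂ = 3.38 ft; the jump is submerged

q = Q/b = 536/31.0 = 17.3 ft²/s; V₁ = q/y₁ = 14.4 ft/s. Fr₁ = V₁/√(g·y₁) = 2.32.
Sequent-depth ratio: y₂/y₁ = ½[√(1 + 8Fr₁²) − 1] = ½[√43.98 − 1] = 2.82.
y₂ = 2.82 × 1.20 = 3.38 ft.
Tailwater y_tw = 4.16 ft: y_tw > y₂, so the jump is submerged.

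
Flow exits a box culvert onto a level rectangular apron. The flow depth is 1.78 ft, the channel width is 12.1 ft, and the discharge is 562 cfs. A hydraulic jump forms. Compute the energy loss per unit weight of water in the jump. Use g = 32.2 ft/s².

q = Q/b = 562/12.1 = 46.4 ft²/s; V₁ = q/y₁ = 26.1 ft/s. Fr₁ = V₁/√(g·y₁) = 3.45.
By Bélanger, y₂/y₁ = ½[√(1 + 8Fr₁²) − 1] = ½[√96.03 − 1] = 4.40.
y₂ = 4.40 × 1.78 = 7.83 ft.
V₂ = q/y₂ = 46.4/7.83 = 5.93 ft/s. E₁ = y₁ + V₁²/2g = 12.4 ft; E₂ = y₂ + V₂²/2g = 8.38 ft. ΔE = E₁ − E₂ = 3.97 ft.

ΔE = 3.97 ft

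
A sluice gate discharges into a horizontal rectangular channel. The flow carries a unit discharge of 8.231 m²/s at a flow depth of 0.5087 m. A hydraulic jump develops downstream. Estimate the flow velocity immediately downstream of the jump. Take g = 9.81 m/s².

V₁ = q/y₁ = 8.231/0.5087 = 16.18 m/s. Fr₁ = V₁/√(g·y₁) = 16.18/√(9.81×0.5087) = 7.243.
Sequent-depth ratio: y₂/y₁ = ½[√(1 + 8Fr₁²) − 1] = ½[√420.70 − 1] = 9.756.
y₂ = 9.756 × 0.5087 = 4.963 m.
V₂ = q/y₂ = 8.231/4.963 = 1.659 m/s.

V₂ = 1.659 m/s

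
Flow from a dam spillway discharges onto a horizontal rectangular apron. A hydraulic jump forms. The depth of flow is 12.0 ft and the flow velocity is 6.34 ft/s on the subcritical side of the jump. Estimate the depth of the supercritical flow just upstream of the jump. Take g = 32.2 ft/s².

Fr₂ = V₂/√(g·y₂) = 6.34/√(32.2×12.0) = 0.323.
From the momentum equation (using Fr₂), y₁/y₂ = ½[√(1 + 8Fr₂²) − 1] = ½[√1.832 − 1] = 0.177.
y₁ = 0.177 × 12.0 = 2.12 ft.

y₁ = 2.12 ft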